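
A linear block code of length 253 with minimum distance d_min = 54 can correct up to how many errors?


Correction capability = floor((d-1)/2) = floor((54-1)/2) = 26

26 errors


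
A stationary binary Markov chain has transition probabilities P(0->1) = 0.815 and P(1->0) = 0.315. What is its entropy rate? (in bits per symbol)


Stationary distribution: pi_0 = p10/(p01+p10) = 0.2788, pi_1 = 0.7212. Entropy rate H' = pi_0*H(p01) + pi_1*H(p10) = 0.2788*0.6909 + 0.7212*0.8989 = 0.8409

0.8409 bits/symbol


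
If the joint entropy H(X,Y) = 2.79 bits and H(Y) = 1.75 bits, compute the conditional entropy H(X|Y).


H(X|Y) = H(X,Y) - H(Y) = 2.79 - 1.75 = 1.04

1.04 bits


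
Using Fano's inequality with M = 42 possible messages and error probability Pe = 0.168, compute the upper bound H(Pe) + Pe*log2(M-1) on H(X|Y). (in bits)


H(Pe) = -Pe*log2(Pe) - (1-Pe)*log2(1-Pe) = -0.168*log2(0.168) - 0.832*log2(0.832) = 0.432342 + 0.220767 = 0.6531. Pe*log2(M-1) = 0.168*log2(41) = 0.900069. Bound = H(Pe) + Pe*log2(M-1) = 0.432342 + 0.220767 + 0.900069 = 1.5532

1.5532 bits


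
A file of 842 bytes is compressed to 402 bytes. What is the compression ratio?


Ratio = original / compressed = 842 / 402 = 2.0945

2.0945


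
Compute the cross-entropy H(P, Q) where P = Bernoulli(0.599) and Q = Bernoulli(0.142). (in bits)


H(P,Q) = -p*log2(q) - (1-p)*log2(1-q). -0.599*log2(0.142) = 1.686806; -0.401*log2(0.858) = 0.088601. H(P,Q) = 1.686806 + 0.088601 = 1.7754

1.7754 bits


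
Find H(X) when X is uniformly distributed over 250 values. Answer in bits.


H = log2(n) = log2(250) = 7.9658

7.9658 bits


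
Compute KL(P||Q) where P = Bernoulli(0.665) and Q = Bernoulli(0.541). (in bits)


KL = p*log2(p/q) + (1-p)*log2((1-p)/(1-q)) = 0.665*log2(0.665/0.541) + 0.335*log2(0.335/0.459) = 0.0458

0.0458 bits


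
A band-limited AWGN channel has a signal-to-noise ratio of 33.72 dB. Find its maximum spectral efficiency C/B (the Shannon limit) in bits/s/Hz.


SNR_linear = 10^(33.72/10) = 2355.0493; C/B = log2(1 + SNR_linear) = log2(1 + 2355.0493) = 11.2022

11.2022 bits/s/Hz


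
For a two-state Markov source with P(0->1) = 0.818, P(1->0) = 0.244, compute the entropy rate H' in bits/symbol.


Stationary distribution: pi_0 = p10/(p01+p10) = 0.2298, pi_1 = 0.7702. Entropy rate H' = pi_0*H(p01) + pi_1*H(p10) = 0.2298*0.6844 + 0.7702*0.8016 = 0.7747

0.7747 bits/symbol


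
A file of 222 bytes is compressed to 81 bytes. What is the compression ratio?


Ratio = original / compressed = 222 / 81 = 2.7407

2.7407


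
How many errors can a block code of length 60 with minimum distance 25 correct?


Correction capability = floor((d-1)/2) = floor((25-1)/2) = 12

12 errors


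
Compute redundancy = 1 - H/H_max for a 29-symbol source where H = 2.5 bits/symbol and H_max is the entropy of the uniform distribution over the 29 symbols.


H_max = log2(K) = log2(29) = 4.858 bits/symbol. Redundancy = 1 - H/H_max = 1 - 2.5/4.858 = 1 - 0.5146 = 0.4854

0.4854


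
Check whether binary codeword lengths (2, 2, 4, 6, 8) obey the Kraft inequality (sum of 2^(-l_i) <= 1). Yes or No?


Kraft sum = sum(2^(-l_i)) = 0.582, need <= 1. Result: satisfied (a binary prefix-free code with these lengths exists)

Yes


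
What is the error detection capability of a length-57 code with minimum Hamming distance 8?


Detection capability = d_min - 1 = 8 - 1 = 7

7 errors


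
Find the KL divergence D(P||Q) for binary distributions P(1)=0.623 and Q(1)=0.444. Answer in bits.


KL = p*log2(p/q) + (1-p)*log2((1-p)/(1-q)) = 0.623*log2(0.623/0.444) + 0.377*log2(0.377/0.556) = 0.0931

0.0931 bits


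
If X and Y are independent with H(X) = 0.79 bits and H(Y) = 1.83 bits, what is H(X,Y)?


For independent variables, H(X,Y) = H(X) + H(Y) = 0.79 + 1.83 = 2.62

2.62 bits


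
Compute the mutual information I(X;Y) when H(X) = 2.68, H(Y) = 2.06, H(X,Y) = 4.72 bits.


I(X;Y) = H(X) + H(Y) - H(X,Y) = 2.68 + 2.06 - 4.72 = 0.02

0.02 bits


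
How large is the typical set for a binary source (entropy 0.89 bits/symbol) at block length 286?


log2|A_typical| = nH = 286 * 0.89 = 254.54, so |A_typical| ~ 2^254.54 = 4.209e+76

4.209e+76


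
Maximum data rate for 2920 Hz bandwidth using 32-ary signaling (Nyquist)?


Rate = 2 * B * log2(M) = 2 * 2920 * 5.0 = 29200.0

29200.0 bps


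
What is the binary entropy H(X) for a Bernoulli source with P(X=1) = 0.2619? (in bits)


H = -p*log2(p) - (1-p)*log2(1-p). -0.2619*log2(0.2619) = 0.506230; -0.7381*log2(0.7381) = 0.323370. H = 0.506230 + 0.323370 = 0.8296

0.8296 bits


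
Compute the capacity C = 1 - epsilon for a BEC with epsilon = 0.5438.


C = 1 - epsilon = 1 - 0.5438 = 0.4562

0.4562 bits


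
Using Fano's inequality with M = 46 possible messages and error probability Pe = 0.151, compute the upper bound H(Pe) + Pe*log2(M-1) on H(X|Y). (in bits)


H(Pe) = -Pe*log2(Pe) - (1-Pe)*log2(1-Pe) = -0.151*log2(0.151) - 0.849*log2(0.849) = 0.411834 + 0.200503 = 0.6123. Pe*log2(M-1) = 0.151*log2(45) = 0.829270. Bound = H(Pe) + Pe*log2(M-1) = 0.411834 + 0.200503 + 0.829270 = 1.4416

1.4416 bits


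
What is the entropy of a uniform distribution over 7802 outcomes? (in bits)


H = log2(n) = log2(7802) = 12.9296

12.9296 bits


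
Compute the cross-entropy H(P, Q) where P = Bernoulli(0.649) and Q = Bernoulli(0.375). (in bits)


H(P,Q) = -p*log2(q) - (1-p)*log2(1-q). -0.649*log2(0.375) = 0.918359; -0.351*log2(0.625) = 0.238003. H(P,Q) = 0.918359 + 0.238003 = 1.1564

1.1564 bits


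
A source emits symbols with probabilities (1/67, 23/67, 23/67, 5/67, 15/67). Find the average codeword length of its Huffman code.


Huffman construction (repeatedly merge the two least-probable nodes; each merge adds 1 bit to every symbol beneath it): 1/67 + 5/67 = 6/67; 6/67 + 15/67 = 21/67; 21/67 + 23/67 = 44/67; 23/67 + 44/67 = 1. Resulting codeword lengths (in the order the probabilities were given): (4, 2, 1, 4, 3). L_avg = sum(p_i * l_i) = 1/67*4 + 23/67*2 + 23/67*1 + 5/67*4 + 15/67*3 = 138/67 = 2.0597

2.0597 bits


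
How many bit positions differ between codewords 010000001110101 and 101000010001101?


Count differing positions: ^ ^ ^ . . . . ^ ^ ^ ^ ^ . . . = 8 differences

8


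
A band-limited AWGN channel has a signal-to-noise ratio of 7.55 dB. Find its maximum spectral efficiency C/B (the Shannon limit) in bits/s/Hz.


SNR_linear = 10^(7.55/10) = 5.6885; C/B = log2(1 + SNR_linear) = log2(1 + 5.6885) = 2.7417

2.7417 bits/s/Hz


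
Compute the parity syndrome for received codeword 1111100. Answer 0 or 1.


Syndrome = XOR of all bits = 1 XOR 1 XOR 1 XOR 1 XOR 1 XOR 0 XOR 0 = 1

1


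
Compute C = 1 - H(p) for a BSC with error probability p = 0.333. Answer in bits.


H(p) = -p*log2(p) - (1-p)*log2(1-p) = -0.333*log2(0.333) - 0.667*log2(0.667) = 0.528273 + 0.389689 = 0.918. C = 1 - H(p) = 1 - 0.918 = 0.082

0.082 bits


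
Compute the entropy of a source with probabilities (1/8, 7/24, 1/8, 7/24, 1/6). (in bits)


H = -sum(p_i * log2(p_i)). Terms: -(1/8)*log2(1/8) = 0.375000; -(7/24)*log2(7/24) = 0.518469; -(1/8)*log2(1/8) = 0.375000; -(7/24)*log2(7/24) = 0.518469; -(1/6)*log2(1/6) = 0.430827. H = 0.375000 + 0.518469 + 0.375000 + 0.518469 + 0.430827 = 2.2178

2.2178 bits


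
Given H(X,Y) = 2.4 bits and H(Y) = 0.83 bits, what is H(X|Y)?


H(X|Y) = H(X,Y) - H(Y) = 2.4 - 0.83 = 1.57

1.57 bits


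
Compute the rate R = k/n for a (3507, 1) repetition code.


Rate = k/n = 1/3507

1/3507


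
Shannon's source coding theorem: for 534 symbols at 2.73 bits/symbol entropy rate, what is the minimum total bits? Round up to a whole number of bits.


Minimum bits >= n * H = 534 * 2.73 = 1457.82, rounded up to a whole number of bits = 1458

1458 bits


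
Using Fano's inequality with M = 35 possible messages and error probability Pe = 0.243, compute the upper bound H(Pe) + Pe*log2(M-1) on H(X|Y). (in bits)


H(Pe) = -Pe*log2(Pe) - (1-Pe)*log2(1-Pe) = -0.243*log2(0.243) - 0.757*log2(0.757) = 0.495956 + 0.304038 = 0.8. Pe*log2(M-1) = 0.243*log2(34) = 1.236253. Bound = H(Pe) + Pe*log2(M-1) = 0.495956 + 0.304038 + 1.236253 = 2.0362

2.0362 bits


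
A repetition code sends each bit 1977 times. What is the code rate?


Rate = k/n = 1/1977

1/1977


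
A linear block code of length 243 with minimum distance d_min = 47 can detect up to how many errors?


Detection capability = d_min - 1 = 47 - 1 = 46

46 errors


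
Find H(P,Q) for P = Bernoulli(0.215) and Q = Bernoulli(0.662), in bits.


H(P,Q) = -p*log2(q) - (1-p)*log2(1-q). -0.215*log2(0.662) = 0.127946; -0.785*log2(0.338) = 1.228450. H(P,Q) = 0.127946 + 1.228450 = 1.3564

1.3564 bits


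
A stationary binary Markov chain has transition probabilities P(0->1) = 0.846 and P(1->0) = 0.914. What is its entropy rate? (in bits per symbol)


Stationary distribution: pi_0 = p10/(p01+p10) = 0.5193, pi_1 = 0.4807. Entropy rate H' = pi_0*H(p01) + pi_1*H(p10) = 0.5193*0.6198 + 0.4807*0.423 = 0.5252

0.5252 bits/symbol


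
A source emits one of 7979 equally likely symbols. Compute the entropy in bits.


H = log2(n) = log2(7979) = 12.962

12.962 bits


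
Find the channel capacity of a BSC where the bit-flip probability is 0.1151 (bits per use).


H(p) = -p*log2(p) - (1-p)*log2(1-p) = -0.1151*log2(0.1151) - 0.8849*log2(0.8849) = 0.359002 + 0.156108 = 0.5151. C = 1 - H(p) = 1 - 0.5151 = 0.4849

0.4849 bits


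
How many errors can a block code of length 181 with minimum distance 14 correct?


Correction capability = floor((d-1)/2) = floor((14-1)/2) = 6

6 errors


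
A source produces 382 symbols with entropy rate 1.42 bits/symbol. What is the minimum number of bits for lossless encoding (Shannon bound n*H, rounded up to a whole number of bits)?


Minimum bits >= n * H = 382 * 1.42 = 542.44, rounded up to a whole number of bits = 543

543 bits


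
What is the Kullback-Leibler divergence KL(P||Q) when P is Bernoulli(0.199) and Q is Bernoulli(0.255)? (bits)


KL = p*log2(p/q) + (1-p)*log2((1-p)/(1-q)) = 0.199*log2(0.199/0.255) + 0.801*log2(0.801/0.745) = 0.0126

0.0126 bits


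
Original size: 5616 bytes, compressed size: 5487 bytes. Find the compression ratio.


Ratio = original / compressed = 5616 / 5487 = 1.0235

1.0235


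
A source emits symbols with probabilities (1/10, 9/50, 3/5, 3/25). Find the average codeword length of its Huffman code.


Huffman construction (repeatedly merge the two least-probable nodes; each merge adds 1 bit to every symbol beneath it): 1/10 + 3/25 = 11/50; 9/50 + 11/50 = 2/5; 2/5 + 3/5 = 1. Resulting codeword lengths (in the order the probabilities were given): (3, 2, 1, 3). L_avg = sum(p_i * l_i) = 1/10*3 + 9/50*2 + 3/5*1 + 3/25*3 = 81/50 = 1.62

1.62 bits


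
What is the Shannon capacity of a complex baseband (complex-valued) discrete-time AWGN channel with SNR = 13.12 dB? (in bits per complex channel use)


SNR_linear = 10^(13.12/10) = 20.5116; C = log2(1 + SNR_linear) = log2(1 + 20.5116) = 4.427

4.427 bits/channel use


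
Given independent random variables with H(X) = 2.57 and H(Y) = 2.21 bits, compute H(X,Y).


For independent variables, H(X,Y) = H(X) + H(Y) = 2.57 + 2.21 = 4.78

4.78 bits


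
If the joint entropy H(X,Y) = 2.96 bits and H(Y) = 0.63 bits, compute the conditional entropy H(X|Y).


H(X|Y) = H(X,Y) - H(Y) = 2.96 - 0.63 = 2.33

2.33 bits


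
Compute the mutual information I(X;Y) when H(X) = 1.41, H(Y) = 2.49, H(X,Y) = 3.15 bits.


I(X;Y) = H(X) + H(Y) - H(X,Y) = 1.41 + 2.49 - 3.15 = 0.75

0.75 bits


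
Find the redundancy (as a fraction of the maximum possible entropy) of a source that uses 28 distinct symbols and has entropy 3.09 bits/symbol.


H_max = log2(K) = log2(28) = 4.8074 bits/symbol. Redundancy = 1 - H/H_max = 1 - 3.09/4.8074 = 1 - 0.6428 = 0.3572

0.3572


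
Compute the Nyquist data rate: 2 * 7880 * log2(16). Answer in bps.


Rate = 2 * B * log2(M) = 2 * 7880 * 4.0 = 63040.0

63040.0 bps


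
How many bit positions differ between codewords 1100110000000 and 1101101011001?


Count differing positions: . . . ^ . ^ ^ . ^ ^ . . ^ = 6 differences

6


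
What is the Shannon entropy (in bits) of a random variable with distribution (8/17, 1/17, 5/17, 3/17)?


H = -sum(p_i * log2(p_i)). Terms: -(8/17)*log2(8/17) = 0.511747; -(1/17)*log2(1/17) = 0.240439; -(5/17)*log2(5/17) = 0.519275; -(3/17)*log2(3/17) = 0.441618. H = 0.511747 + 0.240439 + 0.519275 + 0.441618 = 1.7131

1.7131 bits


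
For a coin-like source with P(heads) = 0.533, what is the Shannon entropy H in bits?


H = -p*log2(p) - (1-p)*log2(1-p). -0.533*log2(0.533) = 0.483853; -0.467*log2(0.467) = 0.513002. H = 0.483853 + 0.513002 = 0.9969

0.9969 bits


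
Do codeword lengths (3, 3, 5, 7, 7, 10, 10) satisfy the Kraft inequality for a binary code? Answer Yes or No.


Kraft sum = sum(2^(-l_i)) = 0.2988, need <= 1. Result: satisfied (a binary prefix-free code with these lengths exists)

Yes


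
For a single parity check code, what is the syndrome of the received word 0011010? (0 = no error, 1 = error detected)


Syndrome = XOR of all bits = 0 XOR 0 XOR 1 XOR 1 XOR 0 XOR 1 XOR 0 = 1

1


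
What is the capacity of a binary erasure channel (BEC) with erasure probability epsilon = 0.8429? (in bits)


C = 1 - epsilon = 1 - 0.8429 = 0.1571

0.1571 bits


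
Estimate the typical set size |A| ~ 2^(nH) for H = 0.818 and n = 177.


log2|A_typical| = nH = 177 * 0.818 = 144.786, so |A_typical| ~ 2^144.786 = 3.845e+43

3.845e+43


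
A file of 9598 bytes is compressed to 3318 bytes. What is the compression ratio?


Ratio = original / compressed = 9598 / 3318 = 2.8927

2.8927


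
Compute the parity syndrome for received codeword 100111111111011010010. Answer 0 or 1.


Syndrome = XOR of all bits = 1 XOR 0 XOR 0 XOR 1 XOR 1 XOR 1 XOR 1 XOR 1 XOR 1 XOR 1 XOR 1 XOR 1 XOR 0 XOR 1 XOR 1 XOR 0 XOR 1 XOR 0 XOR 0 XOR 1 XOR 0 = 0

0


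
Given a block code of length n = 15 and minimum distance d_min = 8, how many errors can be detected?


Detection capability = d_min - 1 = 8 - 1 = 7

7 errors


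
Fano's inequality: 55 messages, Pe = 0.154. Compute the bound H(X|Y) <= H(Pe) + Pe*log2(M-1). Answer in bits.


H(Pe) = -Pe*log2(Pe) - (1-Pe)*log2(1-Pe) = -0.154*log2(0.154) - 0.846*log2(0.846) = 0.415646 + 0.204115 = 0.6198. Pe*log2(M-1) = 0.154*log2(54) = 0.886253. Bound = H(Pe) + Pe*log2(M-1) = 0.415646 + 0.204115 + 0.886253 = 1.506

1.506 bits


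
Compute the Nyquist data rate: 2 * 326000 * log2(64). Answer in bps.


Rate = 2 * B * log2(M) = 2 * 326000 * 6.0 = 3912000.0

3912000.0 bps


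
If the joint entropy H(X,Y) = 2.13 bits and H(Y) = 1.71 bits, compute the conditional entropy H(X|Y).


H(X|Y) = H(X,Y) - H(Y) = 2.13 - 1.71 = 0.42

0.42 bits


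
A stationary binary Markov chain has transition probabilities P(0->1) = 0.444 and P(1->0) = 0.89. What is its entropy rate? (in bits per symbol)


Stationary distribution: pi_0 = p10/(p01+p10) = 0.6672, pi_1 = 0.3328. Entropy rate H' = pi_0*H(p01) + pi_1*H(p10) = 0.6672*0.9909 + 0.3328*0.4999 = 0.8275

0.8275 bits/symbol


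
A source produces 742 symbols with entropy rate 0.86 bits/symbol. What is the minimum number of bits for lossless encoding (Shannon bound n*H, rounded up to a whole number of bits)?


Minimum bits >= n * H = 742 * 0.86 = 638.12, rounded up to a whole number of bits = 639

639 bits


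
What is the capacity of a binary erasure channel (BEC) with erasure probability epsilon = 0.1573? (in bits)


C = 1 - epsilon = 1 - 0.1573 = 0.8427

0.8427 bits


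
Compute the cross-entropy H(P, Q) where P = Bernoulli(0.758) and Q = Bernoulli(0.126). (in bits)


H(P,Q) = -p*log2(q) - (1-p)*log2(1-q). -0.758*log2(0.126) = 2.265286; -0.242*log2(0.874) = 0.047019. H(P,Q) = 2.265286 + 0.047019 = 2.3123

2.3123 bits


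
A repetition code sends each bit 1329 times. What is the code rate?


Rate = k/n = 1/1329

1/1329


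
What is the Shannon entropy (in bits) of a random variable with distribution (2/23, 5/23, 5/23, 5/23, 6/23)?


H = -sum(p_i * log2(p_i)). Terms: -(2/23)*log2(2/23) = 0.306397; -(5/23)*log2(5/23) = 0.478616; -(5/23)*log2(5/23) = 0.478616; -(5/23)*log2(5/23) = 0.478616; -(6/23)*log2(6/23) = 0.505722. H = 0.306397 + 0.478616 + 0.478616 + 0.478616 + 0.505722 = 2.248

2.248 bits


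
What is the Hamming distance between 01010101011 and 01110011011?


Count differing positions: . . ^ . . ^ ^ . . . . = 3 differences

3


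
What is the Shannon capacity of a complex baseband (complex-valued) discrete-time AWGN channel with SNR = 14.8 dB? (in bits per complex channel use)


SNR_linear = 10^(14.8/10) = 30.1995; C = log2(1 + SNR_linear) = log2(1 + 30.1995) = 4.9635

4.9635 bits/channel use


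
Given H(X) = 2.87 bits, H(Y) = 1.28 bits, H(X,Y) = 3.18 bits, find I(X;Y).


I(X;Y) = H(X) + H(Y) - H(X,Y) = 2.87 + 1.28 - 3.18 = 0.97

0.97 bits


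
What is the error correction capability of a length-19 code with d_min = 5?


Correction capability = floor((d-1)/2) = floor((5-1)/2) = 2

2 errors


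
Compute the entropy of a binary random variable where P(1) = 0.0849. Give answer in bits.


H = -p*log2(p) - (1-p)*log2(1-p). -0.0849*log2(0.0849) = 0.302082; -0.9151*log2(0.9151) = 0.117132. H = 0.302082 + 0.117132 = 0.4192

0.4192 bits


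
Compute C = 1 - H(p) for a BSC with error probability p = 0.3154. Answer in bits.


H(p) = -p*log2(p) - (1-p)*log2(1-p) = -0.3154*log2(0.3154) - 0.6846*log2(0.6846) = 0.525061 + 0.374248 = 0.8993. C = 1 - H(p) = 1 - 0.8993 = 0.1007

0.1007 bits


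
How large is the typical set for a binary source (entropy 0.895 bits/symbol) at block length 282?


log2|A_typical| = nH = 282 * 0.895 = 252.39, so |A_typical| ~ 2^252.39 = 9.483e+75

9.483e+75


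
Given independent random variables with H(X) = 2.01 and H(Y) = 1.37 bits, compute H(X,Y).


For independent variables, H(X,Y) = H(X) + H(Y) = 2.01 + 1.37 = 3.38

3.38 bits


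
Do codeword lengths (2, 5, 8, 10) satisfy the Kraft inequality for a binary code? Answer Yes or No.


Kraft sum = sum(2^(-l_i)) = 0.2861, need <= 1. Result: satisfied (a binary prefix-free code with these lengths exists)

Yes


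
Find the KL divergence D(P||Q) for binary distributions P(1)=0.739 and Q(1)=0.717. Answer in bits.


KL = p*log2(p/q) + (1-p)*log2((1-p)/(1-q)) = 0.739*log2(0.739/0.717) + 0.261*log2(0.261/0.283) = 0.0017

0.0017 bits


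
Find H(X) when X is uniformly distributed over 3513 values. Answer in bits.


H = log2(n) = log2(3513) = 11.7785

11.7785 bits


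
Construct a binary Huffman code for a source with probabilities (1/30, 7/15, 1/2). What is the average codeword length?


Huffman construction (repeatedly merge the two least-probable nodes; each merge adds 1 bit to every symbol beneath it): 1/30 + 7/15 = 1/2; 1/2 + 1/2 = 1. Resulting codeword lengths (in the order the probabilities were given): (2, 2, 1). L_avg = sum(p_i * l_i) = 1/30*2 + 7/15*2 + 1/2*1 = 3/2 = 1.5

1.5 bits


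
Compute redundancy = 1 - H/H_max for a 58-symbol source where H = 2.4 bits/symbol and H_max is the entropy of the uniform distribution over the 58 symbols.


H_max = log2(K) = log2(58) = 5.858 bits/symbol. Redundancy = 1 - H/H_max = 1 - 2.4/5.858 = 1 - 0.4097 = 0.5903

0.5903


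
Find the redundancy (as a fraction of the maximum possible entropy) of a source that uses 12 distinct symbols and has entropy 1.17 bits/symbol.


H_max = log2(K) = log2(12) = 3.585 bits/symbol. Redundancy = 1 - H/H_max = 1 - 1.17/3.585 = 1 - 0.3264 = 0.6736

0.6736


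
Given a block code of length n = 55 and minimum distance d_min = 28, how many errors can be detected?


Detection capability = d_min - 1 = 28 - 1 = 27

27 errors


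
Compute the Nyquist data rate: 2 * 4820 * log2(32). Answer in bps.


Rate = 2 * B * log2(M) = 2 * 4820 * 5.0 = 48200.0

48200.0 bps


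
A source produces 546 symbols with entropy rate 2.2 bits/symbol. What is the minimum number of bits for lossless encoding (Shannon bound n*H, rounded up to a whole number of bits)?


Minimum bits >= n * H = 546 * 2.2 = 1201.2, rounded up to a whole number of bits = 1202

1202 bits


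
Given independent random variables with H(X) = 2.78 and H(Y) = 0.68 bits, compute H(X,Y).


For independent variables, H(X,Y) = H(X) + H(Y) = 2.78 + 0.68 = 3.46

3.46 bits


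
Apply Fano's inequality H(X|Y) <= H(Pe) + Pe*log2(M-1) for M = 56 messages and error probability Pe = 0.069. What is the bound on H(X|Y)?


H(Pe) = -Pe*log2(Pe) - (1-Pe)*log2(1-Pe) = -0.069*log2(0.069) - 0.931*log2(0.931) = 0.266151 + 0.096030 = 0.3622. Pe*log2(M-1) = 0.069*log2(55) = 0.398914. Bound = H(Pe) + Pe*log2(M-1) = 0.266151 + 0.096030 + 0.398914 = 0.7611

0.7611 bits


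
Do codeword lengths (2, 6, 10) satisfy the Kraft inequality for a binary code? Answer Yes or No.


Kraft sum = sum(2^(-l_i)) = 0.2666, need <= 1. Result: satisfied (a binary prefix-free code with these lengths exists)

Yes


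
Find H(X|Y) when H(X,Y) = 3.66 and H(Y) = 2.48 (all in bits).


H(X|Y) = H(X,Y) - H(Y) = 3.66 - 2.48 = 1.18

1.18 bits


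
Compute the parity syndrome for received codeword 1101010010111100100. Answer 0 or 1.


Syndrome = XOR of all bits = 1 XOR 1 XOR 0 XOR 1 XOR 0 XOR 1 XOR 0 XOR 0 XOR 1 XOR 0 XOR 1 XOR 1 XOR 1 XOR 1 XOR 0 XOR 0 XOR 1 XOR 0 XOR 0 = 0

0


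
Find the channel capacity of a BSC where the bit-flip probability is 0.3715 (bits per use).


H(p) = -p*log2(p) - (1-p)*log2(1-p) = -0.3715*log2(0.3715) - 0.6285*log2(0.6285) = 0.530712 + 0.421105 = 0.9518. C = 1 - H(p) = 1 - 0.9518 = 0.0482

0.0482 bits


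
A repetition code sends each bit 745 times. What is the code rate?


Rate = k/n = 1/745

1/745


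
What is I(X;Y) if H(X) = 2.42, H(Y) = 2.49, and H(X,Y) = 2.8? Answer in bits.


I(X;Y) = H(X) + H(Y) - H(X,Y) = 2.42 + 2.49 - 2.8 = 2.11

2.11 bits


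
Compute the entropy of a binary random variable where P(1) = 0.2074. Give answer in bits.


H = -p*log2(p) - (1-p)*log2(1-p). -0.2074*log2(0.2074) = 0.470697; -0.7926*log2(0.7926) = 0.265787. H = 0.470697 + 0.265787 = 0.7365

0.7365 bits


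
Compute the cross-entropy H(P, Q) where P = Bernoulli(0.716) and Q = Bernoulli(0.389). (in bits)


H(P,Q) = -p*log2(q) - (1-p)*log2(1-q). -0.716*log2(0.389) = 0.975305; -0.284*log2(0.611) = 0.201855. H(P,Q) = 0.975305 + 0.201855 = 1.1772

1.1772 bits


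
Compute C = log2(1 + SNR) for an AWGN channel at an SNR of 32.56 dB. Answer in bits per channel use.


SNR_linear = 10^(32.56/10) = 1803.0177; C = log2(1 + SNR_linear) = log2(1 + 1803.0177) = 10.817

10.817 bits/channel use


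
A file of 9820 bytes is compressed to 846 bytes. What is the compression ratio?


Ratio = original / compressed = 9820 / 846 = 11.6076

11.6076


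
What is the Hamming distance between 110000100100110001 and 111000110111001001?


Count differing positions: . . ^ . . . . ^ . . ^ ^ ^ ^ ^ . . . = 7 differences

7


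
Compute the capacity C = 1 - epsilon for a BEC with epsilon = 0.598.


C = 1 - epsilon = 1 - 0.598 = 0.402

0.402 bits


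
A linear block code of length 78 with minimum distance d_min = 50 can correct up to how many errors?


Correction capability = floor((d-1)/2) = floor((50-1)/2) = 24

24 errors


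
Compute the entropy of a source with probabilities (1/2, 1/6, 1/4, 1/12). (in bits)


H = -sum(p_i * log2(p_i)). Terms: -(1/2)*log2(1/2) = 0.500000; -(1/6)*log2(1/6) = 0.430827; -(1/4)*log2(1/4) = 0.500000; -(1/12)*log2(1/12) = 0.298747. H = 0.500000 + 0.430827 + 0.500000 + 0.298747 = 1.7296

1.7296 bits


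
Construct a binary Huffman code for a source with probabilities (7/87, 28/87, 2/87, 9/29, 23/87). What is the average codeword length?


Huffman construction (repeatedly merge the two least-probable nodes; each merge adds 1 bit to every symbol beneath it): 2/87 + 7/87 = 3/29; 3/29 + 23/87 = 32/87; 9/29 + 28/87 = 55/87; 32/87 + 55/87 = 1. Resulting codeword lengths (in the order the probabilities were given): (3, 2, 3, 2, 2). L_avg = sum(p_i * l_i) = 7/87*3 + 28/87*2 + 2/87*3 + 9/29*2 + 23/87*2 = 61/29 = 2.1034

2.1034 bits


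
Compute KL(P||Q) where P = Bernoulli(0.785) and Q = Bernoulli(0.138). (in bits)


KL = p*log2(p/q) + (1-p)*log2((1-p)/(1-q)) = 0.785*log2(0.785/0.138) + 0.215*log2(0.215/0.862) = 1.5381

1.5381 bits


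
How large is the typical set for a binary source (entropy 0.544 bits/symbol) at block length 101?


log2|A_typical| = nH = 101 * 0.544 = 54.944, so |A_typical| ~ 2^54.944 = 3.466e+16

3.466e+16


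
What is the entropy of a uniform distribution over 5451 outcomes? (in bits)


H = log2(n) = log2(5451) = 12.4123

12.4123 bits


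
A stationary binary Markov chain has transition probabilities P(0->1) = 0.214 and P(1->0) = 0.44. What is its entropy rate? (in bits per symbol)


Stationary distribution: pi_0 = p10/(p01+p10) = 0.6728, pi_1 = 0.3272. Entropy rate H' = pi_0*H(p01) + pi_1*H(p10) = 0.6728*0.7491 + 0.3272*0.9896 = 0.8278

0.8278 bits/symbol


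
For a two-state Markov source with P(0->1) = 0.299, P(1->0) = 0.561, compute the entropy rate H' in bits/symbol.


Stationary distribution: pi_0 = p10/(p01+p10) = 0.6523, pi_1 = 0.3477. Entropy rate H' = pi_0*H(p01) + pi_1*H(p10) = 0.6523*0.8801 + 0.3477*0.9892 = 0.918

0.918 bits/symbol


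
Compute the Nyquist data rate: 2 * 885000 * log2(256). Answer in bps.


Rate = 2 * B * log2(M) = 2 * 885000 * 8.0 = 14160000.0

14160000.0 bps


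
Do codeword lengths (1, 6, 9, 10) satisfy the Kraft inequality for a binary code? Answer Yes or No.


Kraft sum = sum(2^(-l_i)) = 0.5186, need <= 1. Result: satisfied (a binary prefix-free code with these lengths exists)

Yes


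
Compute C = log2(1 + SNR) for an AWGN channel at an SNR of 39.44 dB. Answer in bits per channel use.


SNR_linear = 10^(39.44/10) = 8790.2252; C = log2(1 + SNR_linear) = log2(1 + 8790.2252) = 13.1018

13.1018 bits/channel use


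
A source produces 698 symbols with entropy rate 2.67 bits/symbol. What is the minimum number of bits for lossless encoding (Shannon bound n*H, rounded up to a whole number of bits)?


Minimum bits >= n * H = 698 * 2.67 = 1863.66, rounded up to a whole number of bits = 1864

1864 bits


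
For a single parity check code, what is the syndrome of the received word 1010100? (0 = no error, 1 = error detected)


Syndrome = XOR of all bits = 1 XOR 0 XOR 1 XOR 0 XOR 1 XOR 0 XOR 0 = 1

1


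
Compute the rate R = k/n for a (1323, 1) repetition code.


Rate = k/n = 1/1323

1/1323


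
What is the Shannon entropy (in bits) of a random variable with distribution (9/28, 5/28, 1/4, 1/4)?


H = -sum(p_i * log2(p_i)). Terms: -(9/28)*log2(9/28) = 0.526317; -(5/28)*log2(5/28) = 0.443826; -(1/4)*log2(1/4) = 0.500000; -(1/4)*log2(1/4) = 0.500000. H = 0.526317 + 0.443826 + 0.500000 + 0.500000 = 1.9701

1.9701 bits


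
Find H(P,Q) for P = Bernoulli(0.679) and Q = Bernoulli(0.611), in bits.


H(P,Q) = -p*log2(q) - (1-p)*log2(1-q). -0.679*log2(0.611) = 0.482603; -0.321*log2(0.389) = 0.437253. H(P,Q) = 0.482603 + 0.437253 = 0.9199

0.9199 bits


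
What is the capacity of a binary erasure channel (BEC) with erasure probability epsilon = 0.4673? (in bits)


C = 1 - epsilon = 1 - 0.4673 = 0.5327

0.5327 bits


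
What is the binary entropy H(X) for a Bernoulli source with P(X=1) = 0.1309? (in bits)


H = -p*log2(p) - (1-p)*log2(1-p). -0.1309*log2(0.1309) = 0.383990; -0.8691*log2(0.8691) = 0.175911. H = 0.383990 + 0.175911 = 0.5599

0.5599 bits


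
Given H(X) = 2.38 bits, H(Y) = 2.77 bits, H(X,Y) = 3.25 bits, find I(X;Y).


I(X;Y) = H(X) + H(Y) - H(X,Y) = 2.38 + 2.77 - 3.25 = 1.9

1.9 bits


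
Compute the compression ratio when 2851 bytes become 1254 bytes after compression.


Ratio = original / compressed = 2851 / 1254 = 2.2735

2.2735


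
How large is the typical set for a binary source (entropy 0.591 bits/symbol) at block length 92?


log2|A_typical| = nH = 92 * 0.591 = 54.372, so |A_typical| ~ 2^54.372 = 2.331e+16

2.331e+16


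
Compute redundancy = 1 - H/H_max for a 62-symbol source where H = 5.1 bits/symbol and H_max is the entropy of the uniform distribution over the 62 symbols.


H_max = log2(K) = log2(62) = 5.9542 bits/symbol. Redundancy = 1 - H/H_max = 1 - 5.1/5.9542 = 1 - 0.8565 = 0.1435

0.1435


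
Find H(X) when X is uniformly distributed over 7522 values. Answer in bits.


H = log2(n) = log2(7522) = 12.8769

12.8769 bits


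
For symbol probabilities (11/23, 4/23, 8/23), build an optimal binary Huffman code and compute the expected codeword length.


Huffman construction (repeatedly merge the two least-probable nodes; each merge adds 1 bit to every symbol beneath it): 4/23 + 8/23 = 12/23; 11/23 + 12/23 = 1. Resulting codeword lengths (in the order the probabilities were given): (1, 2, 2). L_avg = sum(p_i * l_i) = 11/23*1 + 4/23*2 + 8/23*2 = 35/23 = 1.5217

1.5217 bits


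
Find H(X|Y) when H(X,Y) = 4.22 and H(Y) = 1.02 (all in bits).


H(X|Y) = H(X,Y) - H(Y) = 4.22 - 1.02 = 3.2

3.2 bits


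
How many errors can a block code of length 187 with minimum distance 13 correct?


Correction capability = floor((d-1)/2) = floor((13-1)/2) = 6

6 errors


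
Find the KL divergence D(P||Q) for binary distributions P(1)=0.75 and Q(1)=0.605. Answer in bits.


KL = p*log2(p/q) + (1-p)*log2((1-p)/(1-q)) = 0.75*log2(0.75/0.605) + 0.25*log2(0.25/0.395) = 0.0675

0.0675 bits


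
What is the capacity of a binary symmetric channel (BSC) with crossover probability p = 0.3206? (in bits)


H(p) = -p*log2(p) - (1-p)*log2(1-p) = -0.3206*log2(0.3206) - 0.6794*log2(0.6794) = 0.526154 + 0.378879 = 0.905. C = 1 - H(p) = 1 - 0.905 = 0.095

0.095 bits


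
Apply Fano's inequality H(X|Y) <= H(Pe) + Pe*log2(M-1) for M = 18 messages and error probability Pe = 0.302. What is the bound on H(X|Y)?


H(Pe) = -Pe*log2(Pe) - (1-Pe)*log2(1-Pe) = -0.302*log2(0.302) - 0.698*log2(0.698) = 0.521669 + 0.362053 = 0.8837. Pe*log2(M-1) = 0.302*log2(17) = 1.234414. Bound = H(Pe) + Pe*log2(M-1) = 0.521669 + 0.362053 + 1.234414 = 2.1181

2.1181 bits


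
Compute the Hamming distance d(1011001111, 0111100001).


Count differing positions: ^ ^ . . ^ . ^ ^ ^ . = 6 differences

6


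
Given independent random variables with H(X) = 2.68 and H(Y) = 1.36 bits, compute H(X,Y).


For independent variables, H(X,Y) = H(X) + H(Y) = 2.68 + 1.36 = 4.04

4.04 bits


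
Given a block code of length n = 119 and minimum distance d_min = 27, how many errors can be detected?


Detection capability = d_min - 1 = 27 - 1 = 26

26 errors


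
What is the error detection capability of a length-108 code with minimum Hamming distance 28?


Detection capability = d_min - 1 = 28 - 1 = 27

27 errors


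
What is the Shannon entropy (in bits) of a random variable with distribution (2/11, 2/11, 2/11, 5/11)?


H = -sum(p_i * log2(p_i)). Terms: -(2/11)*log2(2/11) = 0.447169; -(2/11)*log2(2/11) = 0.447169; -(2/11)*log2(2/11) = 0.447169; -(5/11)*log2(5/11) = 0.517047. H = 0.447169 + 0.447169 + 0.447169 + 0.517047 = 1.8586

1.8586 bits


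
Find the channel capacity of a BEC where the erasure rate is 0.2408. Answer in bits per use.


C = 1 - epsilon = 1 - 0.2408 = 0.7592

0.7592 bits


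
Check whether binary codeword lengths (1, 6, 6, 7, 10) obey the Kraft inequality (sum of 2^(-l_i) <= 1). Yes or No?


Kraft sum = sum(2^(-l_i)) = 0.54, need <= 1. Result: satisfied (a binary prefix-free code with these lengths exists)

Yes


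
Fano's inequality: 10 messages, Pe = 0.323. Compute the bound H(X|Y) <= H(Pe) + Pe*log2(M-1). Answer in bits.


H(Pe) = -Pe*log2(Pe) - (1-Pe)*log2(1-Pe) = -0.323*log2(0.323) - 0.677*log2(0.677) = 0.526617 + 0.380997 = 0.9076. Pe*log2(M-1) = 0.323*log2(9) = 1.023886. Bound = H(Pe) + Pe*log2(M-1) = 0.526617 + 0.380997 + 1.023886 = 1.9315

1.9315 bits


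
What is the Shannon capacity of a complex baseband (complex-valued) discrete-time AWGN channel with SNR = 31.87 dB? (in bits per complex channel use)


SNR_linear = 10^(31.87/10) = 1538.1546; C = log2(1 + SNR_linear) = log2(1 + 1538.1546) = 10.5879

10.5879 bits/channel use


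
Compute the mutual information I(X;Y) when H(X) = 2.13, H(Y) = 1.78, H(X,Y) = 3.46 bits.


I(X;Y) = H(X) + H(Y) - H(X,Y) = 2.13 + 1.78 - 3.46 = 0.45

0.45 bits


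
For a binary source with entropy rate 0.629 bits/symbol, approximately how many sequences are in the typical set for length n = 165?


log2|A_typical| = nH = 165 * 0.629 = 103.785, so |A_typical| ~ 2^103.785 = 1.747e+31

1.747e+31


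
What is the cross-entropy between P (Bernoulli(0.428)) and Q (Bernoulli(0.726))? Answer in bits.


H(P,Q) = -p*log2(q) - (1-p)*log2(1-q). -0.428*log2(0.726) = 0.197718; -0.572*log2(0.274) = 1.068354. H(P,Q) = 0.197718 + 1.068354 = 1.2661

1.2661 bits


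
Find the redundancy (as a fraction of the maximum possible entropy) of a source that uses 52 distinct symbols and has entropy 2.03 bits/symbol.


H_max = log2(K) = log2(52) = 5.7004 bits/symbol. Redundancy = 1 - H/H_max = 1 - 2.03/5.7004 = 1 - 0.3561 = 0.6439

0.6439


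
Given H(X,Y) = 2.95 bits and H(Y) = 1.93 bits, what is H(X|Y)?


H(X|Y) = H(X,Y) - H(Y) = 2.95 - 1.93 = 1.02

1.02 bits


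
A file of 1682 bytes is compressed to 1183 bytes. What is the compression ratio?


Ratio = original / compressed = 1682 / 1183 = 1.4218

1.4218


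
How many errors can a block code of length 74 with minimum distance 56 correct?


Correction capability = floor((d-1)/2) = floor((56-1)/2) = 27

27 errors


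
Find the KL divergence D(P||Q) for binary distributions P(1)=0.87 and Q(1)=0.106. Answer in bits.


KL = p*log2(p/q) + (1-p)*log2((1-p)/(1-q)) = 0.87*log2(0.87/0.106) + 0.13*log2(0.13/0.894) = 2.2805

2.2805 bits


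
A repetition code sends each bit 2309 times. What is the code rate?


Rate = k/n = 1/2309

1/2309


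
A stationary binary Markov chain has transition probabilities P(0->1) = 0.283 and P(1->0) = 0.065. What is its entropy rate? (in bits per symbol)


Stationary distribution: pi_0 = p10/(p01+p10) = 0.1868, pi_1 = 0.8132. Entropy rate H' = pi_0*H(p01) + pi_1*H(p10) = 0.1868*0.8595 + 0.8132*0.347 = 0.4427

0.4427 bits/symbol


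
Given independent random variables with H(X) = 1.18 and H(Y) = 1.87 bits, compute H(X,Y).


For independent variables, H(X,Y) = H(X) + H(Y) = 1.18 + 1.87 = 3.05

3.05 bits


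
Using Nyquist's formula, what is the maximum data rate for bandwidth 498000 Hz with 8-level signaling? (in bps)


Rate = 2 * B * log2(M) = 2 * 498000 * 3.0 = 2988000.0

2988000.0 bps


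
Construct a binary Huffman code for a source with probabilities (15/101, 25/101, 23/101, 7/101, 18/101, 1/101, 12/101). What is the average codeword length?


Huffman construction (repeatedly merge the two least-probable nodes; each merge adds 1 bit to every symbol beneath it): 1/101 + 7/101 = 8/101; 8/101 + 12/101 = 20/101; 15/101 + 18/101 = 33/101; 20/101 + 23/101 = 43/101; 25/101 + 33/101 = 58/101; 43/101 + 58/101 = 1. Resulting codeword lengths (in the order the probabilities were given): (3, 2, 2, 4, 3, 4, 3). L_avg = sum(p_i * l_i) = 15/101*3 + 25/101*2 + 23/101*2 + 7/101*4 + 18/101*3 + 1/101*4 + 12/101*3 = 263/101 = 2.604

2.604 bits


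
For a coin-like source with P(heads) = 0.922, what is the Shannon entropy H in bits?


H = -p*log2(p) - (1-p)*log2(1-p). -0.922*log2(0.922) = 0.108023; -0.078*log2(0.078) = 0.287070. H = 0.108023 + 0.287070 = 0.3951

0.3951 bits


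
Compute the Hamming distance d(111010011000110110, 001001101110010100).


Count differing positions: ^ ^ . . ^ ^ ^ ^ . ^ ^ . ^ . . . ^ . = 10 differences

10


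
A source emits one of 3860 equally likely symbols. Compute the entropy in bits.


H = log2(n) = log2(3860) = 11.9144

11.9144 bits


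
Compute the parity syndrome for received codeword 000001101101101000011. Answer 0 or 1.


Syndrome = XOR of all bits = 0 XOR 0 XOR 0 XOR 0 XOR 0 XOR 1 XOR 1 XOR 0 XOR 1 XOR 1 XOR 0 XOR 1 XOR 1 XOR 0 XOR 1 XOR 0 XOR 0 XOR 0 XOR 0 XOR 1 XOR 1 = 1

1


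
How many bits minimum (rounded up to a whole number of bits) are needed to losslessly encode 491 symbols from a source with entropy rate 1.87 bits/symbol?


Minimum bits >= n * H = 491 * 1.87 = 918.17, rounded up to a whole number of bits = 919

919 bits


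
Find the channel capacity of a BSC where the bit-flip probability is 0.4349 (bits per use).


H(p) = -p*log2(p) - (1-p)*log2(1-p) = -0.4349*log2(0.4349) - 0.5651*log2(0.5651) = 0.522421 + 0.465316 = 0.9877. C = 1 - H(p) = 1 - 0.9877 = 0.0123

0.0123 bits


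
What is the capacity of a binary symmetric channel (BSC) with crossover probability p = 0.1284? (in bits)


H(p) = -p*log2(p) - (1-p)*log2(1-p) = -0.1284*log2(0.1284) - 0.8716*log2(0.8716) = 0.380229 + 0.172805 = 0.553. C = 1 - H(p) = 1 - 0.553 = 0.447

0.447 bits


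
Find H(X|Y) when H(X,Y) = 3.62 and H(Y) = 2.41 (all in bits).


H(X|Y) = H(X,Y) - H(Y) = 3.62 - 2.41 = 1.21

1.21 bits


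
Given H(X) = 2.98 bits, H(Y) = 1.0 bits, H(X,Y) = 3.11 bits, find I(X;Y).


I(X;Y) = H(X) + H(Y) - H(X,Y) = 2.98 + 1.0 - 3.11 = 0.87

0.87 bits


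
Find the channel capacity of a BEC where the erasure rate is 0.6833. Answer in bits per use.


C = 1 - epsilon = 1 - 0.6833 = 0.3167

0.3167 bits


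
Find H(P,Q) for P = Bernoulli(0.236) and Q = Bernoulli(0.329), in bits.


H(P,Q) = -p*log2(q) - (1-p)*log2(1-q). -0.236*log2(0.329) = 0.378506; -0.764*log2(0.671) = 0.439770. H(P,Q) = 0.378506 + 0.439770 = 0.8183

0.8183 bits


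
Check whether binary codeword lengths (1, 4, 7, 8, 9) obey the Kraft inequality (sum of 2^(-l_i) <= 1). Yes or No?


Kraft sum = sum(2^(-l_i)) = 0.5762, need <= 1. Result: satisfied (a binary prefix-free code with these lengths exists)

Yes


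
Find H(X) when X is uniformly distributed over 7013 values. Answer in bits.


H = log2(n) = log2(7013) = 12.7758

12.7758 bits


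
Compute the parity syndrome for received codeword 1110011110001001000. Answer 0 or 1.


Syndrome = XOR of all bits = 1 XOR 1 XOR 1 XOR 0 XOR 0 XOR 1 XOR 1 XOR 1 XOR 1 XOR 0 XOR 0 XOR 0 XOR 1 XOR 0 XOR 0 XOR 1 XOR 0 XOR 0 XOR 0 = 1

1


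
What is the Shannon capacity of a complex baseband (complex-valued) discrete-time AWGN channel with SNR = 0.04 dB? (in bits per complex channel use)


SNR_linear = 10^(0.04/10) = 1.0093; C = log2(1 + SNR_linear) = log2(1 + 1.0093) = 1.0067

1.0067 bits/channel use


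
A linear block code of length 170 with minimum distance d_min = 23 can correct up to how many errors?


Correction capability = floor((d-1)/2) = floor((23-1)/2) = 11

11 errors


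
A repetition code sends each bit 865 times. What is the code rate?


Rate = k/n = 1/865

1/865


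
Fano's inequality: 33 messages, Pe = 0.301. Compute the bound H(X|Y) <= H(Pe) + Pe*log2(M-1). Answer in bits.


H(Pe) = -Pe*log2(Pe) - (1-Pe)*log2(1-Pe) = -0.301*log2(0.301) - 0.699*log2(0.699) = 0.521382 + 0.361128 = 0.8825. Pe*log2(M-1) = 0.301*log2(32) = 1.505000. Bound = H(Pe) + Pe*log2(M-1) = 0.521382 + 0.361128 + 1.505000 = 2.3875

2.3875 bits


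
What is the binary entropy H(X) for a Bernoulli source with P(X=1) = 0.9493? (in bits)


H = -p*log2(p) - (1-p)*log2(1-p). -0.9493*log2(0.9493) = 0.071258; -0.0507*log2(0.0507) = 0.218105. H = 0.071258 + 0.218105 = 0.2894

0.2894 bits


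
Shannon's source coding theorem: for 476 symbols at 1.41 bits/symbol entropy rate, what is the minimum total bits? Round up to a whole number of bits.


Minimum bits >= n * H = 476 * 1.41 = 671.16, rounded up to a whole number of bits = 672

672 bits
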